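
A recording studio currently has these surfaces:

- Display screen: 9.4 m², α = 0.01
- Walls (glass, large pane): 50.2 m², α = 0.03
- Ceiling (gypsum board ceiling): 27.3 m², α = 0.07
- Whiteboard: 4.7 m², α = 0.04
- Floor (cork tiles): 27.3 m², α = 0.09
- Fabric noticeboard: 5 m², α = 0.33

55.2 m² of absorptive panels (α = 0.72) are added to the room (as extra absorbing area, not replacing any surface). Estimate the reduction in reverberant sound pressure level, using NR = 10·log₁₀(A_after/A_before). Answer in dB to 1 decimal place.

7.8 dB

A_before = Σ Sᵢαᵢ = 9.4·0.01 + 50.2·0.03 + 27.3·0.07 + 4.7·0.04 + 27.3·0.09 + 5·0.33 = 7.806 sabins.
Treatment contributes 55.2·0.72 = 39.744 sabins.
New total A_after = 47.550 sabins.
Reduction = 10 log₁₀(A_after/A_before) = 10 log₁₀(6.0915) = 7.8 dB.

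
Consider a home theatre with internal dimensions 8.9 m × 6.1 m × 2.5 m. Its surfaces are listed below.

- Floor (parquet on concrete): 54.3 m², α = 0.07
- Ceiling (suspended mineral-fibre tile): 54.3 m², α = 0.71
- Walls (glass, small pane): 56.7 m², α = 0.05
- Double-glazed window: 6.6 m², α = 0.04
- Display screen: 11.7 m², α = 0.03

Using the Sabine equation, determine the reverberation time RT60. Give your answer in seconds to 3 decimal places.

Summing Sᵢαᵢ: 3.801 + 38.553 + 2.835 + 0.264 + 0.351 → A = 45.804 sabins.
V = 8.9·6.1·2.5 = 135.725 m³.
Sabine: RT60 = 0.161 × 135.725 / 45.804 = 0.477 s.

0.477 sec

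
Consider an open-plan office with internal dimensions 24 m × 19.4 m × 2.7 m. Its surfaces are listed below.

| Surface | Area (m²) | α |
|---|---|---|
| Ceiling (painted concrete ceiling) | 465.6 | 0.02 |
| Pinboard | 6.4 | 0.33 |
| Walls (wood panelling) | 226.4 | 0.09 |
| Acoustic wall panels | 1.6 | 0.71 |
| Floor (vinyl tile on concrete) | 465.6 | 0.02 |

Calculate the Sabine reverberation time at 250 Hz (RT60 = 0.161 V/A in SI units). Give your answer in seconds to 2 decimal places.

Total absorption A = 465.6·0.02 + 6.4·0.33 + 226.4·0.09 + 1.6·0.71 + 465.6·0.02
  = 9.312 + 2.112 + 20.376 + 1.136 + 9.312 = 42.248 m² sabins.
Volume V = 24 × 19.4 × 2.7 = 1257.12 m³.
T = 0.161 V/A = 0.161·1257.12/42.248 = 4.79 s.

4.79 seconds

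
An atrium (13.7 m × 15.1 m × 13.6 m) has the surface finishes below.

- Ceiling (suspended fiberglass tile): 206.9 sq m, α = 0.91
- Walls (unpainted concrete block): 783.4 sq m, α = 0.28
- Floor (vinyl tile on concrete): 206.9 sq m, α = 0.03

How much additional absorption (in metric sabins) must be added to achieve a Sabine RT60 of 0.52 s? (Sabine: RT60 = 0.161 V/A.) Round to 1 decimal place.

A₁ = Σ Sᵢαᵢ = 206.9·0.91 + 783.4·0.28 + 206.9·0.03 = 413.838 sabins.
Target A₂ = 0.161·2813.432/0.52 = 871.082 sabins (V = 2813.432 m³).
ΔA = A₂ − A₁ = 871.082 − 413.838 = 457.2 sabins.

457.2 sabins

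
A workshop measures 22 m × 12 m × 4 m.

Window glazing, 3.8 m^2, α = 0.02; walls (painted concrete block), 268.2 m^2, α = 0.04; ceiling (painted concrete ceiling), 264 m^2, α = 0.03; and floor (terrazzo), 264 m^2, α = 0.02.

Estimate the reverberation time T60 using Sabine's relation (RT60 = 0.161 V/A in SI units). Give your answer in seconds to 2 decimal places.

7.08 s

Total absorption A = 3.8·0.02 + 268.2·0.04 + 264·0.03 + 264·0.02
  = 0.076 + 10.728 + 7.920 + 5.280 = 24.004 m^2 sabins.
Room volume: 1056 m³.
RT60 = 0.161 · V / A = 0.161 × 1056 / 24.004 = 7.08 s.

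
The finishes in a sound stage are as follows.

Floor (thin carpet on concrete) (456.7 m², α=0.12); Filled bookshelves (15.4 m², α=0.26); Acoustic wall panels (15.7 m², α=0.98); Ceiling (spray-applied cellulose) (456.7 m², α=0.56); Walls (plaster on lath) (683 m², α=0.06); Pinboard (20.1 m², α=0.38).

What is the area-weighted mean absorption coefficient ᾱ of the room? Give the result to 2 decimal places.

S = Σ Sᵢ = 456.7 + 15.4 + 15.7 + 456.7 + 683 + 20.1 = 1647.6 m².
Σ(Sᵢαᵢ) = 456.7*0.12 + 15.4*0.26 + 15.7*0.98 + 456.7*0.56 + 683*0.06 + 20.1*0.38 = 378.564.
ᾱ = 378.564 / 1647.6 = 0.23.

0.23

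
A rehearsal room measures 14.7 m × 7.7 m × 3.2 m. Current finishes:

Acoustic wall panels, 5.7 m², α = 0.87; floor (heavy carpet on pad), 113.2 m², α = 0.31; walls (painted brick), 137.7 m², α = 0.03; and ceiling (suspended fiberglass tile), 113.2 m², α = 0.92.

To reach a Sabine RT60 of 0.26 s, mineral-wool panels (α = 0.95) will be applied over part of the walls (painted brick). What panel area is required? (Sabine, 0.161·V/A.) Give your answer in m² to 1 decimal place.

82.6

Total absorption A₁ = 5.7*0.87 + 113.2*0.31 + 137.7*0.03 + 113.2*0.92
  = 4.959 + 35.092 + 4.131 + 104.144 = 148.326 m² sabins.
Required A₂ = 0.161·362.208/0.26 = 224.290 sabins.
ΔA needed = 224.290 − 148.326 = 75.964 sabins.
Net gain per m²: Δα = 0.95 − 0.03 = 0.92.
Area = ΔA/Δα = 75.964/0.92 = 82.6 m².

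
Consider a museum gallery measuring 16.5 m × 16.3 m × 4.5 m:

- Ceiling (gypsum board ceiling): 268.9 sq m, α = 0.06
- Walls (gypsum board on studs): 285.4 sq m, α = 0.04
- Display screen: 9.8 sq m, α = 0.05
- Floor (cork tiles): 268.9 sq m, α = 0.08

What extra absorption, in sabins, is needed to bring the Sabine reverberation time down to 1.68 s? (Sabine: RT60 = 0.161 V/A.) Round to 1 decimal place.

Equivalent absorption area: A₁ = 268.9·0.06 + 285.4·0.04 + 9.8·0.05 + 268.9·0.08 = 49.552 sq m.
For T = 1.68 s, need A₂ = 0.161·V/T = 0.161·1210.275/1.68 = 115.985 sabins.
Shortfall: 115.985 − 49.552 = 66.4 sabins.

66.4 sabins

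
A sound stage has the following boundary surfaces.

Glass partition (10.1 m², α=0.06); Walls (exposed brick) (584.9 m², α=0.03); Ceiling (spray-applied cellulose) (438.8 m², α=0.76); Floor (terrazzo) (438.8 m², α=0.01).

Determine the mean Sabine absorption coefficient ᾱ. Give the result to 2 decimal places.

S = Σ Sᵢ = 10.1 + 584.9 + 438.8 + 438.8 = 1472.6 m².
Weighted sum Σ Sα = 356.029.
ᾱ = A/S = 0.24.

0.24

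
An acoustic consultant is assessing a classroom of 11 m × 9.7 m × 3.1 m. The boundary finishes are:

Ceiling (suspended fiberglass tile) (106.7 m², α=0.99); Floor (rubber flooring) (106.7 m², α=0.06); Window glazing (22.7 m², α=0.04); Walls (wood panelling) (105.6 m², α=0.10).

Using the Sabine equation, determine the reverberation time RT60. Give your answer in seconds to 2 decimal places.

Total absorption A = 106.7·0.99 + 106.7·0.06 + 22.7·0.04 + 105.6·0.10
  = 105.633 + 6.402 + 0.908 + 10.560 = 123.503 m² sabins.
Room volume: 330.77 m³.
RT60 = 0.161 · V / A = 0.161 × 330.77 / 123.503 = 0.43 s.

0.43 sec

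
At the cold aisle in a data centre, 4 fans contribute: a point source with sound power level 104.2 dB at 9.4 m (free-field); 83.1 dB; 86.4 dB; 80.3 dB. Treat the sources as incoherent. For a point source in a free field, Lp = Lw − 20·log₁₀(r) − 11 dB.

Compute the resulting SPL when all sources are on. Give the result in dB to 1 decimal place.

88.9 dB

Source at 9.4 m: Lp = 104.2 − 20·log₁₀(9.4) − 11 = 73.7 dB.
Sum in the linear (power) domain: Σ 10^(Lᵢ/10) = 10^(73.7/10) + 10^(83.1/10) + 10^(86.4/10) + 10^(80.3/10) = 7.713e+08.
L_total = 10·log₁₀(7.713e+08) = 88.9 dB.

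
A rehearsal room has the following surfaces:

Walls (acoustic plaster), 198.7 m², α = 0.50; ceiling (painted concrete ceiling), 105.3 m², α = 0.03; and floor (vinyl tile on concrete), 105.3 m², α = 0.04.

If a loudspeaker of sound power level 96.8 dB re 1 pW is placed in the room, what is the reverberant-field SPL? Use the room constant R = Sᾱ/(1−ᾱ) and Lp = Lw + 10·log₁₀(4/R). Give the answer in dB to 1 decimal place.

A = 106.721 sabins; S = 409.3 m².
ᾱ = 106.721/409.3 = 0.2607; R = Sᾱ/(1−ᾱ) = 106.721/(1−0.2607) = 144.354 m².
Lp = Lw + 10 log₁₀(4/R) = 96.8 -15.57 = 81.2 dB.

81.2 dB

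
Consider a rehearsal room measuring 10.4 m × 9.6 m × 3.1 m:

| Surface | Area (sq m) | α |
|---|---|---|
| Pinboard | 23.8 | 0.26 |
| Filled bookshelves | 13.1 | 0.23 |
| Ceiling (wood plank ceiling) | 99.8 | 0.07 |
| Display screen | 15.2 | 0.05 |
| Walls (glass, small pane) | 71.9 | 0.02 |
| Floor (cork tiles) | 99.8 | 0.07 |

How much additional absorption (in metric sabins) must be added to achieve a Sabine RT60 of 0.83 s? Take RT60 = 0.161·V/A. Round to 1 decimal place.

34.7 sabins

A₁ = Σ Sᵢαᵢ = 23.8·0.26 + 13.1·0.23 + 99.8·0.07 + 15.2·0.05 + 71.9·0.02 + 99.8·0.07 = 25.371 sabins.
V = 309.504 m³. Required absorption A₂ = 0.161 × 309.504 / 0.83 = 60.036 sabins.
Additional absorption ΔA = 60.036 − 25.371 = 34.7 sabins.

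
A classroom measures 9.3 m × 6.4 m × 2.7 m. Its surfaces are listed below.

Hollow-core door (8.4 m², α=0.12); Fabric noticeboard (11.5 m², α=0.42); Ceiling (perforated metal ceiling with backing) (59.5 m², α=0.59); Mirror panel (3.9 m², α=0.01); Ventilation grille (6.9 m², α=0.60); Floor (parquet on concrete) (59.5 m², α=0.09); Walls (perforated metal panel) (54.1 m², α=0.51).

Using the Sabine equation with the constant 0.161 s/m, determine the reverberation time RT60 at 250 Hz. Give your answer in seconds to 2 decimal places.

0.33 s

Summing Sᵢαᵢ: 1.008 + 4.830 + 35.105 + 0.039 + 4.140 + 5.355 + 27.591 → A = 78.068 sabins.
Volume V = 9.3 × 6.4 × 2.7 = 160.704 m³.
Sabine: RT60 = 0.161 × 160.704 / 78.068 = 0.33 s.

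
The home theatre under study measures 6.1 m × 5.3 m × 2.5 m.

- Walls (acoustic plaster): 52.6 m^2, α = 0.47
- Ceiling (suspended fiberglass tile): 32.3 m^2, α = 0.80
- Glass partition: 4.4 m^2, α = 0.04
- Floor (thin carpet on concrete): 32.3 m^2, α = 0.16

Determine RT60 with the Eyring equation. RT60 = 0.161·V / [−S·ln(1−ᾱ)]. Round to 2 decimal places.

0.17 s

S = Σ Sᵢ = 121.6 m^2.
Absorption A = 52.6×0.47 + 32.3×0.80 + 4.4×0.04 + 32.3×0.16 = 55.906 sabins.
Mean coefficient ᾱ = A/S = 0.4598.
Eyring denominator: −S ln(1−ᾱ) = 74.883.
V = 6.1 × 5.3 × 2.5 = 80.825 m³.
RT60 = 0.161 × 80.825 / 74.883 = 0.17 s.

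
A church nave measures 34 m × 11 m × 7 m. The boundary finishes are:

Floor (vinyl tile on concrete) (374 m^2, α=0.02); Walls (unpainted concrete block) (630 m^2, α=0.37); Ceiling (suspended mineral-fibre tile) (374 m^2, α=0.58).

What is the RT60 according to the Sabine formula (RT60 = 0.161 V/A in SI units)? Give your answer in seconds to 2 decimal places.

0.92 s

Equivalent absorption area: A = 374*0.02 + 630*0.37 + 374*0.58 = 457.500 m^2.
Room volume: 2618 m³.
Sabine: RT60 = 0.161 × 2618 / 457.500 = 0.92 s.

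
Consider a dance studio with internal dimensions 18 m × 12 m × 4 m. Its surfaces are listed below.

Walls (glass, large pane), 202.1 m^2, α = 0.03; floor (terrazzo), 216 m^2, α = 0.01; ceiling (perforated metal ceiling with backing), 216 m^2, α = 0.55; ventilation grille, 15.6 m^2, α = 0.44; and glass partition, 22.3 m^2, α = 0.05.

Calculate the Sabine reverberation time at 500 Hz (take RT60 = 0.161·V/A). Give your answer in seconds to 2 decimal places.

1.03 s

A = Σ Sᵢαᵢ = 202.1·0.03 + 216·0.01 + 216·0.55 + 15.6·0.44 + 22.3·0.05 = 135.002 sabins.
V = 18·12·4 = 864 m³.
Sabine: RT60 = 0.161 × 864 / 135.002 = 1.03 s.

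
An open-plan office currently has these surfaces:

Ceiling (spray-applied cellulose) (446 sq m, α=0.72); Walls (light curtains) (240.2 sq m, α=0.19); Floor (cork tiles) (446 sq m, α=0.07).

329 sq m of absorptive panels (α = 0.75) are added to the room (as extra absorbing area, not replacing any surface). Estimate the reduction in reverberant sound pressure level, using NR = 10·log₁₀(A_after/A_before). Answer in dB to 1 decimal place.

2.1 dB

Summing Sᵢαᵢ: 321.120 + 45.638 + 31.220 → A_before = 397.978 sabins.
Added absorption = 329 × 0.75 = 246.750 sabins.
New total A_after = 644.728 sabins.
NR = 10·log₁₀(644.728/397.978) = 2.1 dB.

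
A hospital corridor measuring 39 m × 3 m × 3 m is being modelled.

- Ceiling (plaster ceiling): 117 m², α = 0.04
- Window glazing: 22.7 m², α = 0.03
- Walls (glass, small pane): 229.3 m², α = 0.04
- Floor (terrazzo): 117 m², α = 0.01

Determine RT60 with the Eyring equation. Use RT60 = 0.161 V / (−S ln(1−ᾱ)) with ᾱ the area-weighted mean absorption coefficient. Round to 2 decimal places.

S = Σ Sᵢ = 486.0 m².
Σ(Sᵢαᵢ) = 117×0.04 + 22.7×0.03 + 229.3×0.04 + 117×0.01 = 15.703.
ᾱ = 15.703 / 486.0 = 0.0323.
−S·ln(1−ᾱ) = −486.0 × ln(1 − 0.0323) = 15.957.
V = 39 × 3 × 3 = 351 m³.
RT60 = 0.161 × 351 / 15.957 = 3.54 s.

3.54 s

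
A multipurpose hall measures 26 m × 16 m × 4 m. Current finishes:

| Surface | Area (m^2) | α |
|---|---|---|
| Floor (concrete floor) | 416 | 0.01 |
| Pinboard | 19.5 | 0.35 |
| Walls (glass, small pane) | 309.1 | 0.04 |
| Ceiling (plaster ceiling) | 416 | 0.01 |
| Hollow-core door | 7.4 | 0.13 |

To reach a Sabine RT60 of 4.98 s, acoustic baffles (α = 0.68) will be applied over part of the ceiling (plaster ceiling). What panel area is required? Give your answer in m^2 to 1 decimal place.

37.8

Equivalent absorption area: A₁ = 416*0.01 + 19.5*0.35 + 309.1*0.04 + 416*0.01 + 7.4*0.13 = 28.471 m^2.
Required A₂ = 0.161·1664/4.98 = 53.796 sabins.
ΔA needed = 53.796 − 28.471 = 25.325 sabins.
Net gain per m^2: Δα = 0.68 − 0.01 = 0.67.
Area = ΔA/Δα = 25.325/0.67 = 37.8 m^2.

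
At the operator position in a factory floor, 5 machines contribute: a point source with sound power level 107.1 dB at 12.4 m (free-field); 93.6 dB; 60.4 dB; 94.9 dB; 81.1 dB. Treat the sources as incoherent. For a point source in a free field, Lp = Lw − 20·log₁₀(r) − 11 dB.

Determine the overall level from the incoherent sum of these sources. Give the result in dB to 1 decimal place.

97.4 dB

Source at 12.4 m: Lp = 107.1 − 20·log₁₀(12.4) − 11 = 74.2 dB.
Σ 10^(Lᵢ/10) = 5.537e+09.
L_total = 10·log₁₀(5.537e+09) = 97.4 dB.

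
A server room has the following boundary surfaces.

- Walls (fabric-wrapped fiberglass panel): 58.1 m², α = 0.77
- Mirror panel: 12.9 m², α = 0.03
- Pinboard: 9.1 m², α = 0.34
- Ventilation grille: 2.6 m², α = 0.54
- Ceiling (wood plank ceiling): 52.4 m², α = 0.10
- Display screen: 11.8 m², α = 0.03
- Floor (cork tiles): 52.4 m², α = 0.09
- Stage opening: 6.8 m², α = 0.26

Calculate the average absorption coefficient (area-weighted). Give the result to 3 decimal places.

S = Σ Sᵢ = 58.1 + 12.9 + 9.1 + 2.6 + 52.4 + 11.8 + 52.4 + 6.8 = 206.1 m².
A = 58.1*0.77 + 12.9*0.03 + 9.1*0.34 + 2.6*0.54 + 52.4*0.10 + 11.8*0.03 + 52.4*0.09 + 6.8*0.26 = 61.700 sabins.
ᾱ = A/S = 0.299.

0.299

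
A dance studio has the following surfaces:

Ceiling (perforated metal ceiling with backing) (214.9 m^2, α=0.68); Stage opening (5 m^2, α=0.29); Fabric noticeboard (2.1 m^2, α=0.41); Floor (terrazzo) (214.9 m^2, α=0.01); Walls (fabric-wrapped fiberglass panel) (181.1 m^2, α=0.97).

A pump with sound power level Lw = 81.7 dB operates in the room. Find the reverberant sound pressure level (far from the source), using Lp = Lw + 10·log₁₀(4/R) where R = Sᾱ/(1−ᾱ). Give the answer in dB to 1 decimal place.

59.3 dB

A = 326.259 sabins; S = 618.0 m^2.
ᾱ = 0.5279, so room constant R = A/(1−ᾱ) = 691.080 m^2.
Lp = Lw + 10 log₁₀(4/R) = 81.7 -22.37 = 59.3 dB.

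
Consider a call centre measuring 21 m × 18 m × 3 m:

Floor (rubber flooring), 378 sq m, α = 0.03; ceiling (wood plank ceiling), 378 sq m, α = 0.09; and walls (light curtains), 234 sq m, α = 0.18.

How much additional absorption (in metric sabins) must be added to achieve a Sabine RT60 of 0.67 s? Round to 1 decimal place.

Summing Sᵢαᵢ: 11.340 + 34.020 + 42.120 → A₁ = 87.480 sabins.
Target A₂ = 0.161·1134/0.67 = 272.499 sabins (V = 1134 m³).
ΔA = A₂ − A₁ = 272.499 − 87.480 = 185.0 sabins.

185.0 sabins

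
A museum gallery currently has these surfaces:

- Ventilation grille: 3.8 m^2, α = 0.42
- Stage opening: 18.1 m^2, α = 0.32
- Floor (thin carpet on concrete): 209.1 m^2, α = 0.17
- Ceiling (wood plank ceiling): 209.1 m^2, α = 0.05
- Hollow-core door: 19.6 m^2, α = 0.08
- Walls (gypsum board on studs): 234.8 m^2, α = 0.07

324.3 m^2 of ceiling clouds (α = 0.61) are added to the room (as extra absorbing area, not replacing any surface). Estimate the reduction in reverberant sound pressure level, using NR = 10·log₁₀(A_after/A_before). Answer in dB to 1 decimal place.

Equivalent absorption area: A_before = 3.8*0.42 + 18.1*0.32 + 209.1*0.17 + 209.1*0.05 + 19.6*0.08 + 234.8*0.07 = 71.394 m^2.
Treatment contributes 324.3·0.61 = 197.823 sabins.
A_after = 71.394 + 197.823 = 269.217 sabins.
Reduction = 10 log₁₀(A_after/A_before) = 10 log₁₀(3.7709) = 5.8 dB.

5.8 dB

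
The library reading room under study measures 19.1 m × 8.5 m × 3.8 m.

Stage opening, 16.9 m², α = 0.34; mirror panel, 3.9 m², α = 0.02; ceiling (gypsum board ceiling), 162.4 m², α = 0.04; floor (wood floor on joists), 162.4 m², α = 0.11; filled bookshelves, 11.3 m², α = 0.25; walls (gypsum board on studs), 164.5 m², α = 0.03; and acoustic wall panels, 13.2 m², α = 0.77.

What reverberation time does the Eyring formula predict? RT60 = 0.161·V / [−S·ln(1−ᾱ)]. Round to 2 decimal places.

Total surface area S = 16.9 + 3.9 + 162.4 + 162.4 + 11.3 + 164.5 + 13.2 = 534.6 m².
Absorption A = 16.9×0.34 + 3.9×0.02 + 162.4×0.04 + 162.4×0.11 + 11.3×0.25 + 164.5×0.03 + 13.2×0.77 = 48.108 sabins.
ᾱ = 48.108 / 534.6 = 0.0900.
−S·ln(1−ᾱ) = −534.6 × ln(1 − 0.0900) = 50.418.
V = 19.1 × 8.5 × 3.8 = 616.93 m³.
RT60 = 0.161 × 616.93 / 50.418 = 1.97 s.

1.97 seconds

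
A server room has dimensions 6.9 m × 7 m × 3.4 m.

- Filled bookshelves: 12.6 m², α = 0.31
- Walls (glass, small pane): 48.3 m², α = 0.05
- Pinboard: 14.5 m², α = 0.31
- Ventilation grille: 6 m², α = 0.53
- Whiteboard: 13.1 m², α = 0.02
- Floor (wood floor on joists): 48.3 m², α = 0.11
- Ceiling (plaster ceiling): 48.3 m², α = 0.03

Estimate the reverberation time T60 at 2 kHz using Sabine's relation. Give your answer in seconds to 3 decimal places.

1.258 s

Total absorption A = 12.6×0.31 + 48.3×0.05 + 14.5×0.31 + 6×0.53 + 13.1×0.02 + 48.3×0.11 + 48.3×0.03
  = 3.906 + 2.415 + 4.495 + 3.180 + 0.262 + 5.313 + 1.449 = 21.020 m² sabins.
Room volume: 164.22 m³.
T = 0.161 V/A = 0.161·164.22/21.020 = 1.258 s.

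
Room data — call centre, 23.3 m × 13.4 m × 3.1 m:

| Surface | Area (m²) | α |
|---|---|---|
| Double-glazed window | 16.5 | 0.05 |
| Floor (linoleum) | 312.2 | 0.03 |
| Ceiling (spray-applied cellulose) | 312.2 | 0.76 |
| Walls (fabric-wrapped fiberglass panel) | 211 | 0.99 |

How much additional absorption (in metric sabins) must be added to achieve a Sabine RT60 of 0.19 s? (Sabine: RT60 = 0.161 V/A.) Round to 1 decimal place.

Total absorption A₁ = 16.5*0.05 + 312.2*0.03 + 312.2*0.76 + 211*0.99
  = 0.825 + 9.366 + 237.272 + 208.890 = 456.353 m² sabins.
Target A₂ = 0.161·967.882/0.19 = 820.153 sabins (V = 967.882 m³).
Additional absorption ΔA = 820.153 − 456.353 = 363.8 sabins.

363.8 sabins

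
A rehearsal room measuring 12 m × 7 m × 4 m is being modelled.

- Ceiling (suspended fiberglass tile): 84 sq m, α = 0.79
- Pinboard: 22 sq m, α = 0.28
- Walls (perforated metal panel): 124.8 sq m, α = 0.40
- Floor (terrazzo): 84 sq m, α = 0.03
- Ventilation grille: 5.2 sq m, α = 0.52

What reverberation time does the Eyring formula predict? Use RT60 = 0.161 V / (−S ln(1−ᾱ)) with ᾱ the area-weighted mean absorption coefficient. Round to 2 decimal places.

0.33 s

S = Σ Sᵢ = 320.0 sq m.
Σ(Sᵢαᵢ) = 84×0.79 + 22×0.28 + 124.8×0.40 + 84×0.03 + 5.2×0.52 = 127.664.
ᾱ = 127.664 / 320.0 = 0.3990.
−S·ln(1−ᾱ) = −320.0 × ln(1 − 0.3990) = 162.931.
V = 12 × 7 × 4 = 336 m³.
T = 0.161·V/[−S·ln(1−ᾱ)] = 0.161·336/162.931 = 0.33 s.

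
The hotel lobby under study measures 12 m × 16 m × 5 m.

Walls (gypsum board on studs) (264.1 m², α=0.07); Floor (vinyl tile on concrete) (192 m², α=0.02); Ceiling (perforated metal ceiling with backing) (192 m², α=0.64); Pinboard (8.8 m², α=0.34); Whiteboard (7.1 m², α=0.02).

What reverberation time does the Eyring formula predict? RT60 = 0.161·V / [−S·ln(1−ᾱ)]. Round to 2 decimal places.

0.92 seconds

S = Σ Sᵢ = 664.0 m².
Absorption A = 264.1·0.07 + 192·0.02 + 192·0.64 + 8.8·0.34 + 7.1·0.02 = 148.341 sabins.
ᾱ = 148.341 / 664.0 = 0.2234.
Eyring denominator: −S ln(1−ᾱ) = 167.879.
V = 12 × 16 × 5 = 960 m³.
RT60 = 0.161 × 960 / 167.879 = 0.92 s.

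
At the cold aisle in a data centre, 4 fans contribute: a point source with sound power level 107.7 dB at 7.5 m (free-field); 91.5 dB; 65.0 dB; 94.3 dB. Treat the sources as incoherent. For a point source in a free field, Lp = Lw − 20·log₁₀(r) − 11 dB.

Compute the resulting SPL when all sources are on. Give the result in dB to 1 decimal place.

96.2 dB

Source at 7.5 m: Lp = 107.7 − 20·log₁₀(7.5) − 11 = 79.2 dB.
Sum in the linear (power) domain: Σ 10^(Lᵢ/10) = 10^(79.2/10) + 10^(91.5/10) + 10^(65.0/10) + 10^(94.3/10) = 4.19e+09.
Combined level = 10 log₁₀(4.19e+09) = 96.2 dB.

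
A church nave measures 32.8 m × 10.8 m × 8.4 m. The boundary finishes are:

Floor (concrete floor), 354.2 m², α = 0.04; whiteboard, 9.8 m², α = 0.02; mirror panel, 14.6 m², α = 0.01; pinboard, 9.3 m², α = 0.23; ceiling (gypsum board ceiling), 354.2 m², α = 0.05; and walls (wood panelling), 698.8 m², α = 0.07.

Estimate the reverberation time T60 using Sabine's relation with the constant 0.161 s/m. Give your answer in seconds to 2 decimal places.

5.75 s

Equivalent absorption area: A = 354.2×0.04 + 9.8×0.02 + 14.6×0.01 + 9.3×0.23 + 354.2×0.05 + 698.8×0.07 = 83.275 m².
Volume V = 32.8 × 10.8 × 8.4 = 2975.616 m³.
Sabine: RT60 = 0.161 × 2975.616 / 83.275 = 5.75 s.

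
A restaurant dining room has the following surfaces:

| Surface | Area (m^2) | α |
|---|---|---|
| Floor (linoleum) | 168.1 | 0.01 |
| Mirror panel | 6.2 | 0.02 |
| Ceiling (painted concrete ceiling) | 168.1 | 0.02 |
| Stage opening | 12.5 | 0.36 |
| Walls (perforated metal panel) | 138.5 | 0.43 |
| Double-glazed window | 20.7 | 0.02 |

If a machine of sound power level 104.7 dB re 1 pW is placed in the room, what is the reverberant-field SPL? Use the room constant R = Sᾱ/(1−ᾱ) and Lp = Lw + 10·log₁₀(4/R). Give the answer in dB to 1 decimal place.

91.7 dB

Σ(Sᵢαᵢ) = 168.1·0.01 + 6.2·0.02 + 168.1·0.02 + 12.5·0.36 + 138.5·0.43 + 20.7·0.02 = 69.636; total area S = 514.1 m^2.
ᾱ = 0.1355, so room constant R = A/(1−ᾱ) = 80.551 m^2.
Lp = Lw + 10 log₁₀(4/R) = 104.7 -13.04 = 91.7 dB.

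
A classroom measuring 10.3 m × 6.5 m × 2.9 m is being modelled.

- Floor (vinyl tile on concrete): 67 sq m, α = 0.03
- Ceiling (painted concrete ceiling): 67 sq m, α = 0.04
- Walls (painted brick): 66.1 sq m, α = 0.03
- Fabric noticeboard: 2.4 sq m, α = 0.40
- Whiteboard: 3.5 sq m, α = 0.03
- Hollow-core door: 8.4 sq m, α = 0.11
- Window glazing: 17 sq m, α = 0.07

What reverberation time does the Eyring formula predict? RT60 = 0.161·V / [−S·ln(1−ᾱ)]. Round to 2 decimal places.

Total surface area S = 67 + 67 + 66.1 + 2.4 + 3.5 + 8.4 + 17 = 231.4 sq m.
Absorption A = 67·0.03 + 67·0.04 + 66.1·0.03 + 2.4·0.40 + 3.5·0.03 + 8.4·0.11 + 17·0.07 = 9.852 sabins.
ᾱ = 9.852 / 231.4 = 0.0426.
Eyring denominator: −S ln(1−ᾱ) = 10.074.
V = 10.3 × 6.5 × 2.9 = 194.155 m³.
T = 0.161·V/[−S·ln(1−ᾱ)] = 0.161·194.155/10.074 = 3.10 s.

3.10 s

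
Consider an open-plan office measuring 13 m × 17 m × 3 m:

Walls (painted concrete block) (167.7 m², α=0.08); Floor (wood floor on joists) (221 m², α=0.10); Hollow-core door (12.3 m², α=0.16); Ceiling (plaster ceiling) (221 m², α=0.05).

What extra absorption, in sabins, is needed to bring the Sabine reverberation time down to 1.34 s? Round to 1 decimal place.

31.1 sabins

A₁ = Σ Sᵢαᵢ = 167.7*0.08 + 221*0.10 + 12.3*0.16 + 221*0.05 = 48.534 sabins.
Target A₂ = 0.161·663/1.34 = 79.659 sabins (V = 663 m³).
Additional absorption ΔA = 79.659 − 48.534 = 31.1 sabins.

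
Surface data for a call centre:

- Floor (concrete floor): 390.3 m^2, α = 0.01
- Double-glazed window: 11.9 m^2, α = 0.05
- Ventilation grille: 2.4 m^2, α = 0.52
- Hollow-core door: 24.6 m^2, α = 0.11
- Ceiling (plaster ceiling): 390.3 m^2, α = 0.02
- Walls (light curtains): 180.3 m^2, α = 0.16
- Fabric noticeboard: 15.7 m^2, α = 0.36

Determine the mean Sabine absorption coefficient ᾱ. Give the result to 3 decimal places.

0.050

Total surface area S = 1015.5 m^2.
Weighted sum Σ Sα = 50.758.
ᾱ = A/S = 0.050.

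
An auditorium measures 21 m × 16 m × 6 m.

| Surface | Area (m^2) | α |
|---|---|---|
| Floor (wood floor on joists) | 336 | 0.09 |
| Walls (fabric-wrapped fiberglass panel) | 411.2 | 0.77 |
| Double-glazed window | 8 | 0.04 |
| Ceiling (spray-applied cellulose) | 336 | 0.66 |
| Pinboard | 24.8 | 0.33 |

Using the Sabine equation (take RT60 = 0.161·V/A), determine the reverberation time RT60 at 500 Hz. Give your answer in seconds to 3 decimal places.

0.562 s

Total absorption A = 336×0.09 + 411.2×0.77 + 8×0.04 + 336×0.66 + 24.8×0.33
  = 30.240 + 316.624 + 0.320 + 221.760 + 8.184 = 577.128 m^2 sabins.
Room volume: 2016 m³.
Sabine: RT60 = 0.161 × 2016 / 577.128 = 0.562 s.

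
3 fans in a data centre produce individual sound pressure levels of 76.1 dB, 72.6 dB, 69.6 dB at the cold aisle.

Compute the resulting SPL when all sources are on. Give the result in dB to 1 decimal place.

Σ 10^(Lᵢ/10) = 6.806e+07.
L_total = 10·log₁₀(6.806e+07) = 78.3 dB.

78.3 dB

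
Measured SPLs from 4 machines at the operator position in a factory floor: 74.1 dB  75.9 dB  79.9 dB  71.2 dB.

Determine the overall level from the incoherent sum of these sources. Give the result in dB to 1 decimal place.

Sum in the linear (power) domain: Σ 10^(Lᵢ/10) = 10^(74.1/10) + 10^(75.9/10) + 10^(79.9/10) + 10^(71.2/10) = 1.755e+08.
Back to dB: 10·log₁₀ Σ = 82.4 dB.

82.4 dB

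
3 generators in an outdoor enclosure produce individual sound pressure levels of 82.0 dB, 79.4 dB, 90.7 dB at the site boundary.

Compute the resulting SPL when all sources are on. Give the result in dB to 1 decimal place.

91.5 dB

Σ 10^(Lᵢ/10) = 1.42e+09.
L_total = 10·log₁₀(1.42e+09) = 91.5 dB.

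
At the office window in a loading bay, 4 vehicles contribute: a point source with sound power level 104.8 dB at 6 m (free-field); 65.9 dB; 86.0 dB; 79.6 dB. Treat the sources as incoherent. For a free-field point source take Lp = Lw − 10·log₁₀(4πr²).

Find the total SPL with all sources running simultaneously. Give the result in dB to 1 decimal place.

87.5 dB

Source at 6 m: Lp = 104.8 − 10·log₁₀(4π·6²) = 104.8 − 10·log₁₀(452.389) = 78.2 dB.
Converting to relative power and adding: 10^(78.2/10) + 10^(65.9/10) + 10^(86.0/10) + 10^(79.6/10) = 5.593e+08.
L_total = 10·log₁₀(5.593e+08) = 87.5 dB.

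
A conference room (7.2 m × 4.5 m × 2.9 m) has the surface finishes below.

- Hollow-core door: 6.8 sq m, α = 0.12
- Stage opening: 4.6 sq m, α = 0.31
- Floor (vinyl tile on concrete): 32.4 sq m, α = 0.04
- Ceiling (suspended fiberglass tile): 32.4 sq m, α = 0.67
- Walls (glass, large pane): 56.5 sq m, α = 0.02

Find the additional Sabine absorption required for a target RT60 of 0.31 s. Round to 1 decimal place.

Total absorption A₁ = 6.8*0.12 + 4.6*0.31 + 32.4*0.04 + 32.4*0.67 + 56.5*0.02
  = 0.816 + 1.426 + 1.296 + 21.708 + 1.130 = 26.376 sq m sabins.
Target A₂ = 0.161·93.96/0.31 = 48.799 sabins (V = 93.96 m³).
ΔA = A₂ − A₁ = 48.799 − 26.376 = 22.4 sabins.

22.4 sabins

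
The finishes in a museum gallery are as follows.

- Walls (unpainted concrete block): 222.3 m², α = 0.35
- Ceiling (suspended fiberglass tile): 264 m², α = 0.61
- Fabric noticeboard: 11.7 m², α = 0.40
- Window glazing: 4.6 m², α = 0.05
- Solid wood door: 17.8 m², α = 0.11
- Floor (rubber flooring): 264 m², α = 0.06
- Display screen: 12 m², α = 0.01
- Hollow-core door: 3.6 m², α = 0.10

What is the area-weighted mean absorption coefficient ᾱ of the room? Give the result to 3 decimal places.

S = Σ Sᵢ = 222.3 + 264 + 11.7 + 4.6 + 17.8 + 264 + 12 + 3.6 = 800.0 m².
Weighted sum Σ Sα = 262.033.
ᾱ = A/S = 0.328.

0.328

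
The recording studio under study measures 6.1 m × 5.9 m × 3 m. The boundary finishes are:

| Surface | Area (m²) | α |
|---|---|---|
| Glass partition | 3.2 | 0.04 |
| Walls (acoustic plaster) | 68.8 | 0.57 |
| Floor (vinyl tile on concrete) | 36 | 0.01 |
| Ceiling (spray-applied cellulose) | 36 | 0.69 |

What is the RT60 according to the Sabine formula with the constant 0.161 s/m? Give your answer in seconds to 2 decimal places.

0.27 seconds

A = Σ Sᵢαᵢ = 3.2×0.04 + 68.8×0.57 + 36×0.01 + 36×0.69 = 64.544 sabins.
V = 6.1·5.9·3 = 107.97 m³.
Sabine: RT60 = 0.161 × 107.97 / 64.544 = 0.27 s.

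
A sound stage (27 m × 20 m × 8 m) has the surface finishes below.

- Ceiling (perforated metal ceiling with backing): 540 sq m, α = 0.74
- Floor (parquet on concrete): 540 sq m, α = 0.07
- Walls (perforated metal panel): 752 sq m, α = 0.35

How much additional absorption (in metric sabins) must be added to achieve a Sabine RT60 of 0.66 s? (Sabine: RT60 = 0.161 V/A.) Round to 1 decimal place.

Equivalent absorption area: A₁ = 540×0.74 + 540×0.07 + 752×0.35 = 700.600 sq m.
Target A₂ = 0.161·4320/0.66 = 1053.818 sabins (V = 4320 m³).
ΔA = A₂ − A₁ = 1053.818 − 700.600 = 353.2 sabins.

353.2 sabins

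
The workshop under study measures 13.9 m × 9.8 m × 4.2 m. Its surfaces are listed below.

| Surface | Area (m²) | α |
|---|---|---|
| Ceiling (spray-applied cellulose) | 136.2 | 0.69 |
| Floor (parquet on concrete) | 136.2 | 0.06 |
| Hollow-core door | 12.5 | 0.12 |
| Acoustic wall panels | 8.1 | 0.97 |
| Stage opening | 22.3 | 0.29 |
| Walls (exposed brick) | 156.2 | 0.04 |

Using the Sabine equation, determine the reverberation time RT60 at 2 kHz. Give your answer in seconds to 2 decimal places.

Equivalent absorption area: A = 136.2×0.69 + 136.2×0.06 + 12.5×0.12 + 8.1×0.97 + 22.3×0.29 + 156.2×0.04 = 124.222 m².
Volume V = 13.9 × 9.8 × 4.2 = 572.124 m³.
RT60 = 0.161 · V / A = 0.161 × 572.124 / 124.222 = 0.74 s.

0.74 seconds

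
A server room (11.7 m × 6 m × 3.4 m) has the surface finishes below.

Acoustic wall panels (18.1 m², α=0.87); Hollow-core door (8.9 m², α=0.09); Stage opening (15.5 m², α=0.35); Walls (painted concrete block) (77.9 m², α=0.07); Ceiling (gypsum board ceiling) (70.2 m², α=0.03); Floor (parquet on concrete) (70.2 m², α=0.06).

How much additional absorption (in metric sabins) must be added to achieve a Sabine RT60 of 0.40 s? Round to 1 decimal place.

Summing Sᵢαᵢ: 15.747 + 0.801 + 5.425 + 5.453 + 2.106 + 4.212 → A₁ = 33.744 sabins.
Target A₂ = 0.161·238.68/0.40 = 96.069 sabins (V = 238.68 m³).
ΔA = A₂ − A₁ = 96.069 − 33.744 = 62.3 sabins.

62.3 sabins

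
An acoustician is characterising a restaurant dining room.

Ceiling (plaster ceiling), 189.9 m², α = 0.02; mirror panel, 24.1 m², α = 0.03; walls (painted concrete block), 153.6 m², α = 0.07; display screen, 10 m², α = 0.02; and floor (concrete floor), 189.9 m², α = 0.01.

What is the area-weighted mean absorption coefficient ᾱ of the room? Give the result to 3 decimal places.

S = Σ Sᵢ = 189.9 + 24.1 + 153.6 + 10 + 189.9 = 567.5 m².
Weighted sum Σ Sα = 17.372.
ᾱ = 17.372 / 567.5 = 0.031.

0.031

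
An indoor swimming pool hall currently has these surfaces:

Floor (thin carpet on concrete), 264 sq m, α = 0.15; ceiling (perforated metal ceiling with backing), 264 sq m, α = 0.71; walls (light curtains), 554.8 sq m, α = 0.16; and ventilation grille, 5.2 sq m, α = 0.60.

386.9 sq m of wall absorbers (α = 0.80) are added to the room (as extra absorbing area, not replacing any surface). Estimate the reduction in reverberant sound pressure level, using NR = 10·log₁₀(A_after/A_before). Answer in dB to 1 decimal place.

2.9 dB

Summing Sᵢαᵢ: 39.600 + 187.440 + 88.768 + 3.120 → A_before = 318.928 sabins.
Added absorption = 386.9 × 0.80 = 309.520 sabins.
New total A_after = 628.448 sabins.
Reduction = 10 log₁₀(A_after/A_before) = 10 log₁₀(1.9705) = 2.9 dB.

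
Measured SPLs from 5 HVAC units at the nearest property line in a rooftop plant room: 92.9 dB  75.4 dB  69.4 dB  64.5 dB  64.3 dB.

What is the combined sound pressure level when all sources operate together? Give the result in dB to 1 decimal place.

93.0 dB

Converting to relative power and adding: 10^(92.9/10) + 10^(75.4/10) + 10^(69.4/10) + 10^(64.5/10) + 10^(64.3/10) = 1.999e+09.
Back to dB: 10·log₁₀ Σ = 93.0 dB.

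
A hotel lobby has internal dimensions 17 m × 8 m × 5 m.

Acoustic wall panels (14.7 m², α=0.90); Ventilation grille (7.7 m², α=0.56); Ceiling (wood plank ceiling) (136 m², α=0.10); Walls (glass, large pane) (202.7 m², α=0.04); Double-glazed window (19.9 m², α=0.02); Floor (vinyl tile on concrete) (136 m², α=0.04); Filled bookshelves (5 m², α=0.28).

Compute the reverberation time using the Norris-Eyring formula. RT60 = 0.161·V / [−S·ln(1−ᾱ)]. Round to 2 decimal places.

2.25 s

Total surface area S = 14.7 + 7.7 + 136 + 202.7 + 19.9 + 136 + 5 = 522.0 m².
Σ(Sᵢαᵢ) = 14.7·0.90 + 7.7·0.56 + 136·0.10 + 202.7·0.04 + 19.9·0.02 + 136·0.04 + 5·0.28 = 46.488.
Mean coefficient ᾱ = A/S = 0.0891.
−S·ln(1−ᾱ) = −522.0 × ln(1 − 0.0891) = 48.714.
V = 17 × 8 × 5 = 680 m³.
RT60 = 0.161 × 680 / 48.714 = 2.25 s.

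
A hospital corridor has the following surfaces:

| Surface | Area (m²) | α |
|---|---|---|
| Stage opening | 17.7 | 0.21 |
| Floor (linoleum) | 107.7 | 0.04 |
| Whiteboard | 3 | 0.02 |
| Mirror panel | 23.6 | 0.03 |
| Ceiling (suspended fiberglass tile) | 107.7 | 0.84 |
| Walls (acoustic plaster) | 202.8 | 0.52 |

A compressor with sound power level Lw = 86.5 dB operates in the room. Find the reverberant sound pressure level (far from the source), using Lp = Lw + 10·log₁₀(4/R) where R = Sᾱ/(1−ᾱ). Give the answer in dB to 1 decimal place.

66.9 dB

A = 204.717 sabins; S = 462.5 m².
ᾱ = 204.717/462.5 = 0.4426; R = Sᾱ/(1−ᾱ) = 204.717/(1−0.4426) = 367.271 m².
Lp = 86.5 + 10·log₁₀(4/367.271) = 86.5 + (-19.63) = 66.9 dB.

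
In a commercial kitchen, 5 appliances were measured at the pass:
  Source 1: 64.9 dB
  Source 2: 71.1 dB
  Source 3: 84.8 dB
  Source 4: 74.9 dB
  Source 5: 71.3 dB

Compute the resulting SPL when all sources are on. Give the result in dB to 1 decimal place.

Sum in the linear (power) domain: Σ 10^(Lᵢ/10) = 10^(64.9/10) + 10^(71.1/10) + 10^(84.8/10) + 10^(74.9/10) + 10^(71.3/10) = 3.624e+08.
L_total = 10·log₁₀(3.624e+08) = 85.6 dB.

85.6 dB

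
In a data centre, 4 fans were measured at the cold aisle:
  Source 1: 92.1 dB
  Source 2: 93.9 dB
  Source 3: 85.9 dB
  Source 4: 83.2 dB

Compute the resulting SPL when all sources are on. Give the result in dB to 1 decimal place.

96.7 dB

Σ 10^(Lᵢ/10) = 4.674e+09.
Back to dB: 10·log₁₀ Σ = 96.7 dB.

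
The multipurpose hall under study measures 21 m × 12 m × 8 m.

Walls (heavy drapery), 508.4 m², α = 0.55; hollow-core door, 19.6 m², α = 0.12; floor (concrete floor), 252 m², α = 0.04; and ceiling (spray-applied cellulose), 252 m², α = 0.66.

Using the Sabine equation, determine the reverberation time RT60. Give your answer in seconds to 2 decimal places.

Equivalent absorption area: A = 508.4*0.55 + 19.6*0.12 + 252*0.04 + 252*0.66 = 458.372 m².
V = 21·12·8 = 2016 m³.
T = 0.161 V/A = 0.161·2016/458.372 = 0.71 s.

0.71 s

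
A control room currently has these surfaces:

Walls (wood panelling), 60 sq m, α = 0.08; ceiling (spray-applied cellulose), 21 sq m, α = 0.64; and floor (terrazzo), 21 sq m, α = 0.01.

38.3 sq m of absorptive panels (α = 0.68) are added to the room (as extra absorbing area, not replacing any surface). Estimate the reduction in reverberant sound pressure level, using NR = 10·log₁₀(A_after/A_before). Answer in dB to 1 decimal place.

Summing Sᵢαᵢ: 4.800 + 13.440 + 0.210 → A_before = 18.450 sabins.
Treatment contributes 38.3·0.68 = 26.044 sabins.
New total A_after = 44.494 sabins.
NR = 10·log₁₀(44.494/18.450) = 3.8 dB.

3.8 dB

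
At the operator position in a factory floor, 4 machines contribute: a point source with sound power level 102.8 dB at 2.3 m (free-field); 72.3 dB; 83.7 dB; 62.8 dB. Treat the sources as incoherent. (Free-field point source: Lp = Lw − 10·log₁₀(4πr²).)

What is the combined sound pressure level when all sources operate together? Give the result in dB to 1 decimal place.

Source at 2.3 m: Lp = 102.8 − 10·log₁₀(4π·2.3²) = 102.8 − 10·log₁₀(66.476) = 84.6 dB.
Sum in the linear (power) domain: Σ 10^(Lᵢ/10) = 10^(84.6/10) + 10^(72.3/10) + 10^(83.7/10) + 10^(62.8/10) = 5.417e+08.
Back to dB: 10·log₁₀ Σ = 87.3 dB.

87.3 dB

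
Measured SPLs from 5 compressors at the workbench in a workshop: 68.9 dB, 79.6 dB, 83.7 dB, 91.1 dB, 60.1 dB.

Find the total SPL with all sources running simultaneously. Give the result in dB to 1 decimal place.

92.1 dB

Sum in the linear (power) domain: Σ 10^(Lᵢ/10) = 10^(68.9/10) + 10^(79.6/10) + 10^(83.7/10) + 10^(91.1/10) + 10^(60.1/10) = 1.623e+09.
Combined level = 10 log₁₀(1.623e+09) = 92.1 dB.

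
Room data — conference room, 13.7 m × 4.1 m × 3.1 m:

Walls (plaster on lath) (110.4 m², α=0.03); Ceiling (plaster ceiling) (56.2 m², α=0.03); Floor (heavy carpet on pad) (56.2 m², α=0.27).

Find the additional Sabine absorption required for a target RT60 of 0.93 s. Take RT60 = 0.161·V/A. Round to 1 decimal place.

A₁ = Σ Sᵢαᵢ = 110.4·0.03 + 56.2·0.03 + 56.2·0.27 = 20.172 sabins.
V = 174.127 m³. Required absorption A₂ = 0.161 × 174.127 / 0.93 = 30.145 sabins.
ΔA = A₂ − A₁ = 30.145 − 20.172 = 10.0 sabins.

10.0 sabins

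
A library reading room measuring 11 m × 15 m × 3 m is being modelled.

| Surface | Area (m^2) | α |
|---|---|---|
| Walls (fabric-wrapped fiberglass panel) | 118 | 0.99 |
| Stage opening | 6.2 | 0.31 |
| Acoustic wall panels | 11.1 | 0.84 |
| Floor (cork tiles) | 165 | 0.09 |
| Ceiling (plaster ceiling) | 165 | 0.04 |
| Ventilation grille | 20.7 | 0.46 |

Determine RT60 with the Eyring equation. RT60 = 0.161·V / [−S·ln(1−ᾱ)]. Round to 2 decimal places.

0.41 s

Total surface area S = 118 + 6.2 + 11.1 + 165 + 165 + 20.7 = 486.0 m^2.
Absorption A = 118·0.99 + 6.2·0.31 + 11.1·0.84 + 165·0.09 + 165·0.04 + 20.7·0.46 = 159.038 sabins.
ᾱ = 159.038 / 486.0 = 0.3272.
Eyring denominator: −S ln(1−ᾱ) = 192.605.
V = 11 × 15 × 3 = 495 m³.
RT60 = 0.161 × 495 / 192.605 = 0.41 s.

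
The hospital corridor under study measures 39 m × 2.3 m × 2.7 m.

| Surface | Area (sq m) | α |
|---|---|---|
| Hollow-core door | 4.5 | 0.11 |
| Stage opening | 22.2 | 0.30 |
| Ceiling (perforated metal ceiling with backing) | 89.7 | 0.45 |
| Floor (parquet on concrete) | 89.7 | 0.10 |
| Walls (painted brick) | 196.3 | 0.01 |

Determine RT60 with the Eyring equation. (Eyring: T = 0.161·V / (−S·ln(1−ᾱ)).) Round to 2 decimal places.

S = Σ Sᵢ = 402.4 sq m.
Σ(Sᵢαᵢ) = 4.5×0.11 + 22.2×0.30 + 89.7×0.45 + 89.7×0.10 + 196.3×0.01 = 58.453.
Mean coefficient ᾱ = A/S = 0.1453.
−S·ln(1−ᾱ) = −402.4 × ln(1 − 0.1453) = 63.179.
V = 39 × 2.3 × 2.7 = 242.19 m³.
RT60 = 0.161 × 242.19 / 63.179 = 0.62 s.

0.62 s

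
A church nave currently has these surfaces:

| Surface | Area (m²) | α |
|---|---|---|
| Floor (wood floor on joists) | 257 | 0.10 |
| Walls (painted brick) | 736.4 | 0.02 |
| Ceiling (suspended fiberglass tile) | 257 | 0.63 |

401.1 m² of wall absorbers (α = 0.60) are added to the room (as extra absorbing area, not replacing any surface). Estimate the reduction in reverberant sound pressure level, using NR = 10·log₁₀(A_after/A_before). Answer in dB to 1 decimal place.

3.4 dB

Equivalent absorption area: A_before = 257·0.10 + 736.4·0.02 + 257·0.63 = 202.338 m².
Added absorption = 401.1 × 0.60 = 240.660 sabins.
A_after = 202.338 + 240.660 = 442.998 sabins.
NR = 10·log₁₀(442.998/202.338) = 3.4 dB.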